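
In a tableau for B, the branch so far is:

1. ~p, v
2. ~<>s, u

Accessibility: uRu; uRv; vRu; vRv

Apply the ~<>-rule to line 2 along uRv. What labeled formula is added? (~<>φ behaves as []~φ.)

~<>φ behaves as []~φ: propagate the negated body to each accessible world.

~s, v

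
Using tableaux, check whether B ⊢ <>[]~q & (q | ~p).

Invalid (countermodel exists)

Tableau for the negation ~(<>[]~q & (q | ~p)):
1. ~(<>[]~q & (q | ~p)), 0
2. ~(q | ~p), 0
3. ~q, 0
4. p, 0
Accessibility: 0R0
The negation has an open branch (countermodel exists).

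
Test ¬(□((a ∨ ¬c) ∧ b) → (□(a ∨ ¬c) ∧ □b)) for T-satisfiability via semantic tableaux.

1. ¬(□((a ∨ ¬c) ∧ b) → (□(a ∨ ¬c) ∧ □b)), w0
2. □((a ∨ ¬c) ∧ b), w0
3. ¬(□(a ∨ ¬c) ∧ □b), w0
4. (a ∨ ¬c) ∧ b, w0
5. a ∨ ¬c, w0
6. b, w0
7. ¬□(a ∨ ¬c), w0
8. ¬c, w0
9. ¬(a ∨ ¬c), w1
10. ¬a, w1
11. c, w1
12. (a ∨ ¬c) ∧ b, w1
13. a ∨ ¬c, w1
14. b, w1
15. ¬c, w1
Accessibility: w0Rw0, w0Rw1, w1Rw1
Branch closes: c and ¬c both at w1.
All branches of the tableau close; one closing branch shown above.

Unsatisfiable (every branch closes)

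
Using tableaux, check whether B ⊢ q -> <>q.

Tableau for the negation ~(q -> <>q):
1. ~(q -> <>q), 0
2. q, 0
3. ~<>q, 0
4. ~q, 0
Accessibility: 0R0
Branch closes: q and ~q both at 0.
All branches of the negation close; one closing branch shown above.

Valid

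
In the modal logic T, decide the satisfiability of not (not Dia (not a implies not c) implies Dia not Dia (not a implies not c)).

Unsatisfiable

1. not (not Dia (not a implies not c) implies Dia not Dia (not a implies not c)), 0
2. not Dia (not a implies not c), 0
3. not Dia not Dia (not a implies not c), 0
4. not (not a implies not c), 0
5. not a, 0
6. c, 0
7. Dia (not a implies not c), 0
8. not a implies not c, 1
9. not (not a implies not c), 1
10. not a, 1
11. c, 1
12. Dia (not a implies not c), 1
13. not c, 1
Accessibility: 0R0, 0R1, 1R1
Branch closes: c and not c both at 1.
Every branch closes; the branch above is one of them.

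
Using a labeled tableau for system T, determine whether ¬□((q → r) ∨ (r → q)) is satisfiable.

1. ¬□((q → r) ∨ (r → q)), w0
2. ¬((q → r) ∨ (r → q)), w1   [¬□-rule on 1: fresh world w1, w0Rw1]
3. ¬(q → r), w1   [¬∨-rule on 2]
4. ¬(r → q), w1   [¬∨-rule on 2]
5. q, w1   [¬→-rule on 3]
6. ¬r, w1   [¬→-rule on 3]
7. r, w1   [¬→-rule on 4]
8. ¬q, w1   [¬→-rule on 4]
Accessibility: w0Rw0, w0Rw1, w1Rw1
Branch closes: r and ¬r both at w1.
Every branch closes; the branch above is one of them.

Unsatisfiable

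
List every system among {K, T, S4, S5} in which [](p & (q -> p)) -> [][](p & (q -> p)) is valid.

S4, S5

S4-tableau for the negation ~([](p & (q -> p)) -> [][](p & (q -> p))):
1. ~([](p & (q -> p)) -> [][](p & (q -> p))), u
2. [](p & (q -> p)), u
3. ~[][](p & (q -> p)), u
4. p & (q -> p), u
5. p, u
6. q -> p, u
7. ~[](p & (q -> p)), v
8. p & (q -> p), v
9. p, v
10. q -> p, v
11. ~(p & (q -> p)), w
12. p & (q -> p), w
13. p, w
14. q -> p, w
15. ~(q -> p), w
16. q, w
17. ~p, w
Accessibility: uRu, uRv, uRw, vRv, vRw, wRw
Branch closes: p and ~p both at w.
Every branch closes (one shown): valid in S4, hence also in S5 (every theorem of S4 is a theorem of S5).
T-tableau for the negation ~([](p & (q -> p)) -> [][](p & (q -> p))):
1. ~([](p & (q -> p)) -> [][](p & (q -> p))), u
2. [](p & (q -> p)), u
3. ~[][](p & (q -> p)), u
4. p & (q -> p), u
5. p, u
6. q -> p, u
7. ~[](p & (q -> p)), v
8. p & (q -> p), v
9. p, v
10. q -> p, v
11. ~(p & (q -> p)), w
12. ~(q -> p), w
13. q, w
14. ~p, w
Accessibility: uRu, uRv, vRv, vRw, wRw
Complete open branch: countermodel on a T-frame, so not valid in T, nor in K (the same frame is also a K-frame).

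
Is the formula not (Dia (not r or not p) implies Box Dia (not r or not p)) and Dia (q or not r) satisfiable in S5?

1. not (Dia (not r or not p) implies Box Dia (not r or not p)) and Dia (q or not r), w0
2. not (Dia (not r or not p) implies Box Dia (not r or not p)), w0
3. Dia (q or not r), w0
4. Dia (not r or not p), w0
5. not Box Dia (not r or not p), w0
6. q or not r, w1
7. q, w1
8. not r or not p, w2
9. not p, w2
10. not Dia (not r or not p), w3
11. not (not r or not p), w0
12. r, w0
13. p, w0
14. not (not r or not p), w1
15. r, w1
16. p, w1
17. not (not r or not p), w2
18. r, w2
19. p, w2
Accessibility: w0Rw0, w0Rw1, w0Rw2, w0Rw3, w1Rw0, w1Rw1, w1Rw2, w1Rw3, w2Rw0, w2Rw1, w2Rw2, w2Rw3, w3Rw0, w3Rw1, w3Rw2, w3Rw3
Branch closes: p and not p both at w2.
All branches of the tableau close; one closing branch shown above.

Unsatisfiable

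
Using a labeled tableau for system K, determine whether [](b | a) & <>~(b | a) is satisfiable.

No, unsatisfiable

1. [](b | a) & <>~(b | a), u
2. [](b | a), u
3. <>~(b | a), u
4. ~(b | a), v
5. ~b, v
6. ~a, v
7. b | a, v
8. a, v
Accessibility: uRv
Branch closes: a and ~a both at v.
Every branch closes; the branch above is one of them.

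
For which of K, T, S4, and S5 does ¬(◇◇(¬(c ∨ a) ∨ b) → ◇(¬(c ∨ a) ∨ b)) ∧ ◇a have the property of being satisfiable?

K, T

T-tableau for the formula:
1. ¬(◇◇(¬(c ∨ a) ∨ b) → ◇(¬(c ∨ a) ∨ b)) ∧ ◇a, w0
2. ¬(◇◇(¬(c ∨ a) ∨ b) → ◇(¬(c ∨ a) ∨ b)), w0   [∧-rule on 1]
3. ◇a, w0   [∧-rule on 1]
4. ◇◇(¬(c ∨ a) ∨ b), w0   [¬→-rule on 2]
5. ¬◇(¬(c ∨ a) ∨ b), w0   [¬→-rule on 2]
6. ¬(¬(c ∨ a) ∨ b), w0   [¬◇-rule on 5 via w0Rw0]
7. c ∨ a, w0   [¬∨-rule on 6]
8. ¬b, w0   [¬∨-rule on 6]
9. a, w0   [∨-rule on 7 (branches; this branch)]
10. a, w1   [◇-rule on 3: fresh world w1, w0Rw1]
11. ¬(¬(c ∨ a) ∨ b), w1   [¬◇-rule on 5 via w0Rw1]
12. c ∨ a, w1   [¬∨-rule on 11]
13. ¬b, w1   [¬∨-rule on 11]
14. ◇(¬(c ∨ a) ∨ b), w2   [◇-rule on 4: fresh world w2, w0Rw2]
15. ¬(¬(c ∨ a) ∨ b), w2   [¬◇-rule on 5 via w0Rw2]
16. c ∨ a, w2   [¬∨-rule on 15]
17. ¬b, w2   [¬∨-rule on 15]
18. a, w2   [∨-rule on 16 (branches; this branch)]
19. ¬(c ∨ a) ∨ b, w3   [◇-rule on 14: fresh world w3, w2Rw3]
20. b, w3   [∨-rule on 19 (branches; this branch)]
Accessibility: w0Rw0, w0Rw1, w0Rw2, w1Rw1, w2Rw2, w2Rw3, w3Rw3
Complete open branch: satisfiable in T, hence also in K (this T-model is also a K-model).
S4-tableau for the formula:
1. ¬(◇◇(¬(c ∨ a) ∨ b) → ◇(¬(c ∨ a) ∨ b)) ∧ ◇a, w0
2. ¬(◇◇(¬(c ∨ a) ∨ b) → ◇(¬(c ∨ a) ∨ b)), w0   [∧-rule on 1]
3. ◇a, w0   [∧-rule on 1]
4. ◇◇(¬(c ∨ a) ∨ b), w0   [¬→-rule on 2]
5. ¬◇(¬(c ∨ a) ∨ b), w0   [¬→-rule on 2]
6. ¬(¬(c ∨ a) ∨ b), w0   [¬◇-rule on 5 via w0Rw0]
7. c ∨ a, w0   [¬∨-rule on 6]
8. ¬b, w0   [¬∨-rule on 6]
9. a, w0   [∨-rule on 7 (branches; this branch)]
10. a, w1   [◇-rule on 3: fresh world w1, w0Rw1]
11. ¬(¬(c ∨ a) ∨ b), w1   [¬◇-rule on 5 via w0Rw1]
12. c ∨ a, w1   [¬∨-rule on 11]
13. ¬b, w1   [¬∨-rule on 11]
14. ◇(¬(c ∨ a) ∨ b), w2   [◇-rule on 4: fresh world w2, w0Rw2]
15. ¬(¬(c ∨ a) ∨ b), w2   [¬◇-rule on 5 via w0Rw2]
16. c ∨ a, w2   [¬∨-rule on 15]
17. ¬b, w2   [¬∨-rule on 15]
18. a, w2   [∨-rule on 16 (branches; this branch)]
19. ¬(c ∨ a) ∨ b, w3   [◇-rule on 14: fresh world w3, w2Rw3]
20. ¬(¬(c ∨ a) ∨ b), w3   [¬◇-rule on 5 via w0Rw3]
21. c ∨ a, w3   [¬∨-rule on 20]
22. ¬b, w3   [¬∨-rule on 20]
23. ¬(c ∨ a), w3   [∨-rule on 19 (branches; this branch)]
24. ¬c, w3   [¬∨-rule on 23]
25. ¬a, w3   [¬∨-rule on 23]
26. a, w3   [∨-rule on 21 (branches; this branch)]
Accessibility: w0Rw0, w0Rw1, w0Rw2, w0Rw3, w1Rw1, w2Rw2, w2Rw3, w3Rw3
Branch closes: a and ¬a both at w3.
Every branch closes (one shown): unsatisfiable in S4, hence also in S5 (every S5-frame is an S4-frame).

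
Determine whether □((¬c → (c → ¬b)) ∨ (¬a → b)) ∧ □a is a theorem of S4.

Tableau for the negation ¬(□((¬c → (c → ¬b)) ∨ (¬a → b)) ∧ □a):
1. ¬(□((¬c → (c → ¬b)) ∨ (¬a → b)) ∧ □a), 0
2. ¬□a, 0
3. ¬a, 1
Accessibility: 0R0, 0R1, 1R1
The negation has an open branch (countermodel exists).

Not valid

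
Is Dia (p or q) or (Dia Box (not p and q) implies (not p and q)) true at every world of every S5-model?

Valid

Tableau for the negation not (Dia (p or q) or (Dia Box (not p and q) implies (not p and q))):
1. not (Dia (p or q) or (Dia Box (not p and q) implies (not p and q))), u
2. not Dia (p or q), u
3. not (Dia Box (not p and q) implies (not p and q)), u
4. Dia Box (not p and q), u
5. not (not p and q), u
6. not (p or q), u
7. not p, u
8. not q, u
9. Box (not p and q), v
10. not (p or q), v
11. not p, v
12. not q, v
13. not p and q, u
14. q, u
Accessibility: uRu, uRv, vRu, vRv
Branch closes: q and not q both at u.
Every branch of the negation's tableau closes; the branch above is one of them.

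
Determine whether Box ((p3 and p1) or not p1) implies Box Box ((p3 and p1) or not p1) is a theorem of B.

Invalid (countermodel exists)

Tableau for the negation not (Box ((p3 and p1) or not p1) implies Box Box ((p3 and p1) or not p1)):
1. not (Box ((p3 and p1) or not p1) implies Box Box ((p3 and p1) or not p1)), 0
2. Box ((p3 and p1) or not p1), 0   [neg-implies-rule on 1]
3. not Box Box ((p3 and p1) or not p1), 0   [neg-implies-rule on 1]
4. (p3 and p1) or not p1, 0   [Box-rule on 2 via 0R0]
5. not p1, 0   [or-rule on 4 (branches; this branch)]
6. not Box ((p3 and p1) or not p1), 1   [neg-Box-rule on 3: fresh world 1, 0R1]
7. (p3 and p1) or not p1, 1   [Box-rule on 2 via 0R1]
8. not p1, 1   [or-rule on 7 (branches; this branch)]
9. not ((p3 and p1) or not p1), 2   [neg-Box-rule on 6: fresh world 2, 1R2]
10. not (p3 and p1), 2   [neg-or-rule on 9]
11. p1, 2   [neg-or-rule on 9]
12. not p3, 2   [neg-and-rule on 10 (branches; this branch)]
Accessibility: 0R0, 0R1, 1R0, 1R1, 1R2, 2R1, 2R2
The negation has an open branch (countermodel exists).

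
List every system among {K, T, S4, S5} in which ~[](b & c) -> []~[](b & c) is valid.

S5-tableau for the negation ~(~[](b & c) -> []~[](b & c)):
1. ~(~[](b & c) -> []~[](b & c)), u
2. ~[](b & c), u
3. ~[]~[](b & c), u
4. ~(b & c), v
5. ~c, v
6. [](b & c), w
7. b & c, u
8. b, u
9. c, u
10. b & c, v
11. b, v
12. c, v
Accessibility: uRu, uRv, uRw, vRu, vRv, vRw, wRu, wRv, wRw
Branch closes: c and ~c both at v.
Every branch closes (one shown): valid in S5.
S4-tableau for the negation ~(~[](b & c) -> []~[](b & c)):
1. ~(~[](b & c) -> []~[](b & c)), u
2. ~[](b & c), u
3. ~[]~[](b & c), u
4. ~(b & c), v
5. ~c, v
6. [](b & c), w
7. b & c, w
8. b, w
9. c, w
Accessibility: uRu, uRv, uRw, vRv, wRw
Complete open branch: countermodel on an S4-frame, so not valid in S4, nor in K, T (the same frame is also a K-frame and a T-frame).

S5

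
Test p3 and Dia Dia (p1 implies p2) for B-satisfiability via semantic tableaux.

Yes, satisfiable

1. p3 and Dia Dia (p1 implies p2), w0
2. p3, w0   [and-rule on 1]
3. Dia Dia (p1 implies p2), w0   [and-rule on 1]
4. Dia (p1 implies p2), w1   [Dia-rule on 3: fresh world w1, w0Rw1]
5. p1 implies p2, w2   [Dia-rule on 4: fresh world w2, w1Rw2]
6. p2, w2   [implies-rule on 5 (branches; this branch)]
Accessibility: w0Rw0, w0Rw1, w1Rw0, w1Rw1, w1Rw2, w2Rw1, w2Rw2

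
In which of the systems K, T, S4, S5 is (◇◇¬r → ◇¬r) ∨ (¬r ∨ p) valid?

S4, S5

T-tableau for the negation ¬((◇◇¬r → ◇¬r) ∨ (¬r ∨ p)):
1. ¬((◇◇¬r → ◇¬r) ∨ (¬r ∨ p)), u
2. ¬(◇◇¬r → ◇¬r), u
3. ¬(¬r ∨ p), u
4. ◇◇¬r, u
5. ¬◇¬r, u
6. r, u
7. ¬p, u
8. ◇¬r, v
9. r, v
10. ¬r, w
Accessibility: uRu, uRv, vRv, vRw, wRw
Complete open branch: countermodel on a T-frame, so not valid in T, nor in K (the same frame is also a K-frame).
S4-tableau for the negation ¬((◇◇¬r → ◇¬r) ∨ (¬r ∨ p)):
1. ¬((◇◇¬r → ◇¬r) ∨ (¬r ∨ p)), u
2. ¬(◇◇¬r → ◇¬r), u
3. ¬(¬r ∨ p), u
4. ◇◇¬r, u
5. ¬◇¬r, u
6. r, u
7. ¬p, u
8. ◇¬r, v
9. r, v
10. ¬r, w
11. r, w
Accessibility: uRu, uRv, uRw, vRv, vRw, wRw
Branch closes: r and ¬r both at w.
Every branch closes (one shown): valid in S4, hence also in S5 (every theorem of S4 is a theorem of S5).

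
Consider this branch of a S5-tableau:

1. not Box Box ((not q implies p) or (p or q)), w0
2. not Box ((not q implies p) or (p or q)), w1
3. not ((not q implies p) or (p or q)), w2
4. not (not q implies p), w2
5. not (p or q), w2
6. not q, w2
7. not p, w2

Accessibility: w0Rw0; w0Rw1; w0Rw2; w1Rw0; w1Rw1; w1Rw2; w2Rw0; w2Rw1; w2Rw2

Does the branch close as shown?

Open

No atom appears with both signs at the same world.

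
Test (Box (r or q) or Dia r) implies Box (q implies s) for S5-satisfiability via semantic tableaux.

1. (Box (r or q) or Dia r) implies Box (q implies s), w0
2. Box (q implies s), w0
3. q implies s, w0
4. s, w0
Accessibility: w0Rw0

Satisfiable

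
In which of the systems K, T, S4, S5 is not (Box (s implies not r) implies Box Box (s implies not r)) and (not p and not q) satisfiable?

K, T

S4-tableau for the formula:
1. not (Box (s implies not r) implies Box Box (s implies not r)) and (not p and not q), 0
2. not (Box (s implies not r) implies Box Box (s implies not r)), 0
3. not p and not q, 0
4. Box (s implies not r), 0
5. not Box Box (s implies not r), 0
6. not p, 0
7. not q, 0
8. s implies not r, 0
9. not r, 0
10. not Box (s implies not r), 1
11. s implies not r, 1
12. not r, 1
13. not (s implies not r), 2
14. s, 2
15. r, 2
16. s implies not r, 2
17. not r, 2
Accessibility: 0R0, 0R1, 0R2, 1R1, 1R2, 2R2
Branch closes: r and not r both at 2.
Every branch closes (one shown): unsatisfiable in S4, hence also in S5 (every S5-frame is an S4-frame).
T-tableau for the formula:
1. not (Box (s implies not r) implies Box Box (s implies not r)) and (not p and not q), 0
2. not (Box (s implies not r) implies Box Box (s implies not r)), 0
3. not p and not q, 0
4. Box (s implies not r), 0
5. not Box Box (s implies not r), 0
6. not p, 0
7. not q, 0
8. s implies not r, 0
9. not r, 0
10. not Box (s implies not r), 1
11. s implies not r, 1
12. not r, 1
13. not (s implies not r), 2
14. s, 2
15. r, 2
Accessibility: 0R0, 0R1, 1R1, 1R2, 2R2
Complete open branch: satisfiable in T, hence also in K (this T-model is also a K-model).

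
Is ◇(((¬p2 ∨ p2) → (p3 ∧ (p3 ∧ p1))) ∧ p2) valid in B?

No, not valid

Tableau for the negation ¬◇(((¬p2 ∨ p2) → (p3 ∧ (p3 ∧ p1))) ∧ p2):
1. ¬◇(((¬p2 ∨ p2) → (p3 ∧ (p3 ∧ p1))) ∧ p2), w0
2. ¬(((¬p2 ∨ p2) → (p3 ∧ (p3 ∧ p1))) ∧ p2), w0
3. ¬p2, w0
Accessibility: w0Rw0
The negation has an open branch (countermodel exists).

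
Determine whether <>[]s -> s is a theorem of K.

Invalid (countermodel exists)

Tableau for the negation ~(<>[]s -> s):
1. ~(<>[]s -> s), u
2. <>[]s, u   [~->-rule on 1]
3. ~s, u   [~->-rule on 1]
4. []s, v   [<>-rule on 2: fresh world v, uRv]
Accessibility: uRv
The negation has an open branch (countermodel exists).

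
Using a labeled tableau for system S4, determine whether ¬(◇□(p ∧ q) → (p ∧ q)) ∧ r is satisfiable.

1. ¬(◇□(p ∧ q) → (p ∧ q)) ∧ r, 0
2. ¬(◇□(p ∧ q) → (p ∧ q)), 0
3. r, 0
4. ◇□(p ∧ q), 0
5. ¬(p ∧ q), 0
6. ¬q, 0
7. □(p ∧ q), 1
8. p ∧ q, 1
9. p, 1
10. q, 1
Accessibility: 0R0, 0R1, 1R1

Yes, satisfiable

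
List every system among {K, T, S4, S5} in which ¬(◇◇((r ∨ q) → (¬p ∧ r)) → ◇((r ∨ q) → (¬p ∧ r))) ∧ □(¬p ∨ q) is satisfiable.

S4-tableau for the formula:
1. ¬(◇◇((r ∨ q) → (¬p ∧ r)) → ◇((r ∨ q) → (¬p ∧ r))) ∧ □(¬p ∨ q), u
2. ¬(◇◇((r ∨ q) → (¬p ∧ r)) → ◇((r ∨ q) → (¬p ∧ r))), u   [∧-rule on 1]
3. □(¬p ∨ q), u   [∧-rule on 1]
4. ◇◇((r ∨ q) → (¬p ∧ r)), u   [¬→-rule on 2]
5. ¬◇((r ∨ q) → (¬p ∧ r)), u   [¬→-rule on 2]
6. ¬p ∨ q, u   [□-rule on 3 via uRu]
7. ¬((r ∨ q) → (¬p ∧ r)), u   [¬◇-rule on 5 via uRu]
8. r ∨ q, u   [¬→-rule on 7]
9. ¬(¬p ∧ r), u   [¬→-rule on 7]
10. q, u   [∨-rule on 6 (branches; this branch)]
11. ¬r, u   [¬∧-rule on 9 (branches; this branch)]
12. ◇((r ∨ q) → (¬p ∧ r)), v   [◇-rule on 4: fresh world v, uRv]
13. ¬p ∨ q, v   [□-rule on 3 via uRv]
14. ¬((r ∨ q) → (¬p ∧ r)), v   [¬◇-rule on 5 via uRv]
15. r ∨ q, v   [¬→-rule on 14]
16. ¬(¬p ∧ r), v   [¬→-rule on 14]
17. q, v   [∨-rule on 13 (branches; this branch)]
18. ¬r, v   [¬∧-rule on 16 (branches; this branch)]
19. (r ∨ q) → (¬p ∧ r), w   [◇-rule on 12: fresh world w, vRw]
20. ¬p ∨ q, w   [□-rule on 3 via uRw]
21. ¬((r ∨ q) → (¬p ∧ r)), w   [¬◇-rule on 5 via uRw]
22. r ∨ q, w   [¬→-rule on 21]
23. ¬(¬p ∧ r), w   [¬→-rule on 21]
24. ¬p ∧ r, w   [→-rule on 19 (branches; this branch)]
25. ¬p, w   [∧-rule on 24]
26. r, w   [∧-rule on 24]
27. q, w   [∨-rule on 20 (branches; this branch)]
28. ¬r, w   [¬∧-rule on 23 (branches; this branch)]
Accessibility: uRu, uRv, uRw, vRv, vRw, wRw
Branch closes: r and ¬r both at w.
Every branch closes (one shown): unsatisfiable in S4, hence also in S5 (every S5-frame is an S4-frame).
T-tableau for the formula:
1. ¬(◇◇((r ∨ q) → (¬p ∧ r)) → ◇((r ∨ q) → (¬p ∧ r))) ∧ □(¬p ∨ q), u
2. ¬(◇◇((r ∨ q) → (¬p ∧ r)) → ◇((r ∨ q) → (¬p ∧ r))), u   [∧-rule on 1]
3. □(¬p ∨ q), u   [∧-rule on 1]
4. ◇◇((r ∨ q) → (¬p ∧ r)), u   [¬→-rule on 2]
5. ¬◇((r ∨ q) → (¬p ∧ r)), u   [¬→-rule on 2]
6. ¬p ∨ q, u   [□-rule on 3 via uRu]
7. ¬((r ∨ q) → (¬p ∧ r)), u   [¬◇-rule on 5 via uRu]
8. r ∨ q, u   [¬→-rule on 7]
9. ¬(¬p ∧ r), u   [¬→-rule on 7]
10. q, u   [∨-rule on 6 (branches; this branch)]
11. ¬r, u   [¬∧-rule on 9 (branches; this branch)]
12. ◇((r ∨ q) → (¬p ∧ r)), v   [◇-rule on 4: fresh world v, uRv]
13. ¬p ∨ q, v   [□-rule on 3 via uRv]
14. ¬((r ∨ q) → (¬p ∧ r)), v   [¬◇-rule on 5 via uRv]
15. r ∨ q, v   [¬→-rule on 14]
16. ¬(¬p ∧ r), v   [¬→-rule on 14]
17. q, v   [∨-rule on 13 (branches; this branch)]
18. ¬r, v   [¬∧-rule on 16 (branches; this branch)]
19. (r ∨ q) → (¬p ∧ r), w   [◇-rule on 12: fresh world w, vRw]
20. ¬p ∧ r, w   [→-rule on 19 (branches; this branch)]
21. ¬p, w   [∧-rule on 20]
22. r, w   [∧-rule on 20]
Accessibility: uRu, uRv, vRv, vRw, wRw
Complete open branch: satisfiable in T, hence also in K (this T-model is also a K-model).

K, T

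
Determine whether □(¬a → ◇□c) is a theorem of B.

Invalid (countermodel exists)

Tableau for the negation ¬□(¬a → ◇□c):
1. ¬□(¬a → ◇□c), u
2. ¬(¬a → ◇□c), v
3. ¬a, v
4. ¬◇□c, v
5. ¬□c, u
6. ¬□c, v
7. ¬c, w
8. ¬c, x
9. ¬□c, x
10. ¬c, y
Accessibility: uRu, uRv, uRw, vRu, vRv, vRx, wRu, wRw, xRv, xRx, xRy, yRx, yRy
The negation has an open branch (countermodel exists).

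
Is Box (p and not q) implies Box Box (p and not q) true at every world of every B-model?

No, not valid

Tableau for the negation not (Box (p and not q) implies Box Box (p and not q)):
1. not (Box (p and not q) implies Box Box (p and not q)), u
2. Box (p and not q), u
3. not Box Box (p and not q), u
4. p and not q, u
5. p, u
6. not q, u
7. not Box (p and not q), v
8. p and not q, v
9. p, v
10. not q, v
11. not (p and not q), w
12. q, w
Accessibility: uRu, uRv, vRu, vRv, vRw, wRv, wRw
The negation has an open branch (countermodel exists).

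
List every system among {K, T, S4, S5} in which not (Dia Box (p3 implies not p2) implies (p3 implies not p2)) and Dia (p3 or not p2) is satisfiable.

K, T, S4

S4-tableau for the formula:
1. not (Dia Box (p3 implies not p2) implies (p3 implies not p2)) and Dia (p3 or not p2), u
2. not (Dia Box (p3 implies not p2) implies (p3 implies not p2)), u
3. Dia (p3 or not p2), u
4. Dia Box (p3 implies not p2), u
5. not (p3 implies not p2), u
6. p3, u
7. p2, u
8. p3 or not p2, v
9. not p2, v
10. Box (p3 implies not p2), w
11. p3 implies not p2, w
12. not p2, w
Accessibility: uRu, uRv, uRw, vRv, wRw
Complete open branch: satisfiable in S4, hence also in K, T (this S4-model is also a K-model and a T-model).
S5-tableau for the formula:
1. not (Dia Box (p3 implies not p2) implies (p3 implies not p2)) and Dia (p3 or not p2), u
2. not (Dia Box (p3 implies not p2) implies (p3 implies not p2)), u
3. Dia (p3 or not p2), u
4. Dia Box (p3 implies not p2), u
5. not (p3 implies not p2), u
6. p3, u
7. p2, u
8. p3 or not p2, v
9. not p2, v
10. Box (p3 implies not p2), w
11. p3 implies not p2, u
12. p3 implies not p2, v
13. p3 implies not p2, w
14. not p2, u
Accessibility: uRu, uRv, uRw, vRu, vRv, vRw, wRu, wRv, wRw
Branch closes: p2 and not p2 both at u.
Every branch closes (one shown): unsatisfiable in S5.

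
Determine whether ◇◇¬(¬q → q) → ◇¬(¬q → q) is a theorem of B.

No, not valid

Tableau for the negation ¬(◇◇¬(¬q → q) → ◇¬(¬q → q)):
1. ¬(◇◇¬(¬q → q) → ◇¬(¬q → q)), 0
2. ◇◇¬(¬q → q), 0
3. ¬◇¬(¬q → q), 0
4. ¬q → q, 0
5. q, 0
6. ◇¬(¬q → q), 1
7. ¬q → q, 1
8. q, 1
9. ¬(¬q → q), 2
10. ¬q, 2
Accessibility: 0R0, 0R1, 1R0, 1R1, 1R2, 2R1, 2R2
The negation has an open branch (countermodel exists).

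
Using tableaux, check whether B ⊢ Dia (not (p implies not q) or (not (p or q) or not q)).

No, not valid

Tableau for the negation not Dia (not (p implies not q) or (not (p or q) or not q)):
1. not Dia (not (p implies not q) or (not (p or q) or not q)), u
2. not (not (p implies not q) or (not (p or q) or not q)), u
3. p implies not q, u
4. not (not (p or q) or not q), u
5. p or q, u
6. q, u
7. not p, u
Accessibility: uRu
The negation has an open branch (countermodel exists).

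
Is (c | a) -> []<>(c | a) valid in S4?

Tableau for the negation ~((c | a) -> []<>(c | a)):
1. ~((c | a) -> []<>(c | a)), u
2. c | a, u   [~->-rule on 1]
3. ~[]<>(c | a), u   [~->-rule on 1]
4. a, u   [|-rule on 2 (branches; this branch)]
5. ~<>(c | a), v   [~[]-rule on 3: fresh world v, uRv]
6. ~(c | a), v   [~<>-rule on 5 via vRv]
7. ~c, v   [~|-rule on 6]
8. ~a, v   [~|-rule on 6]
Accessibility: uRu, uRv, vRv
The negation has an open branch (countermodel exists).

Invalid (countermodel exists)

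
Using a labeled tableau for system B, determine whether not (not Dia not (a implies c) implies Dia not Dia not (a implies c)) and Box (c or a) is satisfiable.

Unsatisfiable (every branch closes)

1. not (not Dia not (a implies c) implies Dia not Dia not (a implies c)) and Box (c or a), u
2. not (not Dia not (a implies c) implies Dia not Dia not (a implies c)), u
3. Box (c or a), u
4. not Dia not (a implies c), u
5. not Dia not Dia not (a implies c), u
6. c or a, u
7. a implies c, u
8. Dia not (a implies c), u
9. a, u
10. c, u
11. not (a implies c), v
12. a, v
13. not c, v
14. c or a, v
15. a implies c, v
16. Dia not (a implies c), v
17. c, v
Accessibility: uRu, uRv, vRu, vRv
Branch closes: c and not c both at v.
Every branch closes; the branch above is one of them.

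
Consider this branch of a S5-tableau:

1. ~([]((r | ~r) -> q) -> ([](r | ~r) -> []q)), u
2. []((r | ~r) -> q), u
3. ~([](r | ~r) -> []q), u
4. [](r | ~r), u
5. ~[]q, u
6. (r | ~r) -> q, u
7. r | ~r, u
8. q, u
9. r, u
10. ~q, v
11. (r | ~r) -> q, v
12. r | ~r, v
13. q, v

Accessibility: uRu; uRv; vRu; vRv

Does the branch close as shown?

Both q and ~q appear at v.

Yes, closed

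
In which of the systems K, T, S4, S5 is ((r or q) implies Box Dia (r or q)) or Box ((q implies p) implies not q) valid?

S5

S4-tableau for the negation not (((r or q) implies Box Dia (r or q)) or Box ((q implies p) implies not q)):
1. not (((r or q) implies Box Dia (r or q)) or Box ((q implies p) implies not q)), w0
2. not ((r or q) implies Box Dia (r or q)), w0
3. not Box ((q implies p) implies not q), w0
4. r or q, w0
5. not Box Dia (r or q), w0
6. q, w0
7. not ((q implies p) implies not q), w1
8. q implies p, w1
9. q, w1
10. p, w1
11. not Dia (r or q), w2
12. not (r or q), w2
13. not r, w2
14. not q, w2
Accessibility: w0Rw0, w0Rw1, w0Rw2, w1Rw1, w2Rw2
Complete open branch: countermodel on an S4-frame, so not valid in S4, nor in K, T (the same frame is also a K-frame and a T-frame).
S5-tableau for the negation not (((r or q) implies Box Dia (r or q)) or Box ((q implies p) implies not q)):
1. not (((r or q) implies Box Dia (r or q)) or Box ((q implies p) implies not q)), w0
2. not ((r or q) implies Box Dia (r or q)), w0
3. not Box ((q implies p) implies not q), w0
4. r or q, w0
5. not Box Dia (r or q), w0
6. q, w0
7. not ((q implies p) implies not q), w1
8. q implies p, w1
9. q, w1
10. p, w1
11. not Dia (r or q), w2
12. not (r or q), w0
13. not r, w0
14. not q, w0
Accessibility: w0Rw0, w0Rw1, w0Rw2, w1Rw0, w1Rw1, w1Rw2, w2Rw0, w2Rw1, w2Rw2
Branch closes: q and not q both at w0.
Every branch closes (one shown): valid in S5.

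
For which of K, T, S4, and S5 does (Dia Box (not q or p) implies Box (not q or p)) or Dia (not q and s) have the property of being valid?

S4-tableau for the negation not ((Dia Box (not q or p) implies Box (not q or p)) or Dia (not q and s)):
1. not ((Dia Box (not q or p) implies Box (not q or p)) or Dia (not q and s)), w0
2. not (Dia Box (not q or p) implies Box (not q or p)), w0
3. not Dia (not q and s), w0
4. Dia Box (not q or p), w0
5. not Box (not q or p), w0
6. not (not q and s), w0
7. not s, w0
8. Box (not q or p), w1
9. not (not q and s), w1
10. not q or p, w1
11. not s, w1
12. p, w1
13. not (not q or p), w2
14. q, w2
15. not p, w2
16. not (not q and s), w2
17. not s, w2
Accessibility: w0Rw0, w0Rw1, w0Rw2, w1Rw1, w2Rw2
Complete open branch: countermodel on an S4-frame, so not valid in S4, nor in K, T (the same frame is also a K-frame and a T-frame).
S5-tableau for the negation not ((Dia Box (not q or p) implies Box (not q or p)) or Dia (not q and s)):
1. not ((Dia Box (not q or p) implies Box (not q or p)) or Dia (not q and s)), w0
2. not (Dia Box (not q or p) implies Box (not q or p)), w0
3. not Dia (not q and s), w0
4. Dia Box (not q or p), w0
5. not Box (not q or p), w0
6. not (not q and s), w0
7. not s, w0
8. Box (not q or p), w1
9. not (not q and s), w1
10. not q or p, w0
11. not q or p, w1
12. not s, w1
13. p, w0
14. p, w1
15. not (not q or p), w2
16. q, w2
17. not p, w2
18. not (not q and s), w2
19. not q or p, w2
20. not s, w2
21. p, w2
Accessibility: w0Rw0, w0Rw1, w0Rw2, w1Rw0, w1Rw1, w1Rw2, w2Rw0, w2Rw1, w2Rw2
Branch closes: p and not p both at w2.
Every branch closes (one shown): valid in S5.

S5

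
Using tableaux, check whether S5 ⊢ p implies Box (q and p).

No, not valid

Tableau for the negation not (p implies Box (q and p)):
1. not (p implies Box (q and p)), w0
2. p, w0
3. not Box (q and p), w0
4. not (q and p), w1
5. not p, w1
Accessibility: w0Rw0, w0Rw1, w1Rw0, w1Rw1
The negation has an open branch (countermodel exists).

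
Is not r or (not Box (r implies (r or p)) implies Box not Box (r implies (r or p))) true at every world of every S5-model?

Yes, valid

Tableau for the negation not (not r or (not Box (r implies (r or p)) implies Box not Box (r implies (r or p)))):
1. not (not r or (not Box (r implies (r or p)) implies Box not Box (r implies (r or p)))), 0
2. r, 0   [neg-or-rule on 1]
3. not (not Box (r implies (r or p)) implies Box not Box (r implies (r or p))), 0   [neg-or-rule on 1]
4. not Box (r implies (r or p)), 0   [neg-implies-rule on 3]
5. not Box not Box (r implies (r or p)), 0   [neg-implies-rule on 3]
6. not (r implies (r or p)), 1   [neg-Box-rule on 4: fresh world 1, 0R1]
7. r, 1   [neg-implies-rule on 6]
8. not (r or p), 1   [neg-implies-rule on 6]
9. not r, 1   [neg-or-rule on 8]
10. not p, 1   [neg-or-rule on 8]
Accessibility: 0R0, 0R1, 1R0, 1R1
Branch closes: r and not r both at 1.
Every branch of the negation's tableau closes; the branch above is one of them.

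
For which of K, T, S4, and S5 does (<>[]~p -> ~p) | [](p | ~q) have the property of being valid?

S5

S5-tableau for the negation ~((<>[]~p -> ~p) | [](p | ~q)):
1. ~((<>[]~p -> ~p) | [](p | ~q)), u
2. ~(<>[]~p -> ~p), u
3. ~[](p | ~q), u
4. <>[]~p, u
5. p, u
6. ~(p | ~q), v
7. ~p, v
8. q, v
9. []~p, w
10. ~p, u
Accessibility: uRu, uRv, uRw, vRu, vRv, vRw, wRu, wRv, wRw
Branch closes: p and ~p both at u.
Every branch closes (one shown): valid in S5.
S4-tableau for the negation ~((<>[]~p -> ~p) | [](p | ~q)):
1. ~((<>[]~p -> ~p) | [](p | ~q)), u
2. ~(<>[]~p -> ~p), u
3. ~[](p | ~q), u
4. <>[]~p, u
5. p, u
6. ~(p | ~q), v
7. ~p, v
8. q, v
9. []~p, w
10. ~p, w
Accessibility: uRu, uRv, uRw, vRv, wRw
Complete open branch: countermodel on an S4-frame, so not valid in S4, nor in K, T (the same frame is also a K-frame and a T-frame).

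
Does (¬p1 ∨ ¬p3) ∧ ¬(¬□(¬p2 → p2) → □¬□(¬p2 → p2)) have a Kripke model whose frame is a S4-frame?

1. (¬p1 ∨ ¬p3) ∧ ¬(¬□(¬p2 → p2) → □¬□(¬p2 → p2)), w0
2. ¬p1 ∨ ¬p3, w0
3. ¬(¬□(¬p2 → p2) → □¬□(¬p2 → p2)), w0
4. ¬□(¬p2 → p2), w0
5. ¬□¬□(¬p2 → p2), w0
6. ¬p3, w0
7. ¬(¬p2 → p2), w1
8. ¬p2, w1
9. □(¬p2 → p2), w2
10. ¬p2 → p2, w2
11. p2, w2
Accessibility: w0Rw0, w0Rw1, w0Rw2, w1Rw1, w2Rw2

Satisfiable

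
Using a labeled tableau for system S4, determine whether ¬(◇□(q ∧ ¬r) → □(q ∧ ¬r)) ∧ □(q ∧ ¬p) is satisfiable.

Satisfiable

1. ¬(◇□(q ∧ ¬r) → □(q ∧ ¬r)) ∧ □(q ∧ ¬p), 0
2. ¬(◇□(q ∧ ¬r) → □(q ∧ ¬r)), 0
3. □(q ∧ ¬p), 0
4. ◇□(q ∧ ¬r), 0
5. ¬□(q ∧ ¬r), 0
6. q ∧ ¬p, 0
7. q, 0
8. ¬p, 0
9. □(q ∧ ¬r), 1
10. q ∧ ¬p, 1
11. q, 1
12. ¬p, 1
13. q ∧ ¬r, 1
14. ¬r, 1
15. ¬(q ∧ ¬r), 2
16. q ∧ ¬p, 2
17. q, 2
18. ¬p, 2
19. r, 2
Accessibility: 0R0, 0R1, 0R2, 1R1, 2R2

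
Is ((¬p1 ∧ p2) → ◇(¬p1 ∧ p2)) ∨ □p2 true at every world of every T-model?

Tableau for the negation ¬(((¬p1 ∧ p2) → ◇(¬p1 ∧ p2)) ∨ □p2):
1. ¬(((¬p1 ∧ p2) → ◇(¬p1 ∧ p2)) ∨ □p2), 0
2. ¬((¬p1 ∧ p2) → ◇(¬p1 ∧ p2)), 0
3. ¬□p2, 0
4. ¬p1 ∧ p2, 0
5. ¬◇(¬p1 ∧ p2), 0
6. ¬p1, 0
7. p2, 0
8. ¬(¬p1 ∧ p2), 0
9. ¬p2, 0
Accessibility: 0R0
Branch closes: p2 and ¬p2 both at 0.
Every branch of the negation's tableau closes; the branch above is one of them.

Valid in T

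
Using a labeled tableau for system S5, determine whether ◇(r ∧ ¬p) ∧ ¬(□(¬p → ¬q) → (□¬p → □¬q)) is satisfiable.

1. ◇(r ∧ ¬p) ∧ ¬(□(¬p → ¬q) → (□¬p → □¬q)), w0
2. ◇(r ∧ ¬p), w0   [∧-rule on 1]
3. ¬(□(¬p → ¬q) → (□¬p → □¬q)), w0   [∧-rule on 1]
4. □(¬p → ¬q), w0   [¬→-rule on 3]
5. ¬(□¬p → □¬q), w0   [¬→-rule on 3]
6. □¬p, w0   [¬→-rule on 5]
7. ¬□¬q, w0   [¬→-rule on 5]
8. ¬p → ¬q, w0   [□-rule on 4 via w0Rw0]
9. ¬p, w0   [□-rule on 6 via w0Rw0]
10. ¬q, w0   [→-rule on 8 (branches; this branch)]
11. r ∧ ¬p, w1   [◇-rule on 2: fresh world w1, w0Rw1]
12. r, w1   [∧-rule on 11]
13. ¬p, w1   [∧-rule on 11]
14. ¬p → ¬q, w1   [□-rule on 4 via w0Rw1]
15. ¬q, w1   [→-rule on 14 (branches; this branch)]
16. q, w2   [¬□-rule on 7: fresh world w2, w0Rw2]
17. ¬p → ¬q, w2   [□-rule on 4 via w0Rw2]
18. ¬p, w2   [□-rule on 6 via w0Rw2]
19. ¬q, w2   [→-rule on 17 (branches; this branch)]
Accessibility: w0Rw0, w0Rw1, w0Rw2, w1Rw0, w1Rw1, w1Rw2, w2Rw0, w2Rw1, w2Rw2
Branch closes: q and ¬q both at w2.
All branches of the tableau close; one closing branch shown above.

Unsatisfiable (every branch closes)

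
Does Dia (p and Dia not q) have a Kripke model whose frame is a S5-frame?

1. Dia (p and Dia not q), 0
2. p and Dia not q, 1
3. p, 1
4. Dia not q, 1
5. not q, 2
Accessibility: 0R0, 0R1, 0R2, 1R0, 1R1, 1R2, 2R0, 2R1, 2R2

Yes, satisfiable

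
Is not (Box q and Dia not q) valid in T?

Valid

Tableau for the negation Box q and Dia not q:
1. Box q and Dia not q, 0
2. Box q, 0
3. Dia not q, 0
4. q, 0
5. not q, 1
6. q, 1
Accessibility: 0R0, 0R1, 1R1
Branch closes: q and not q both at 1.
All branches of the negation close; one closing branch shown above.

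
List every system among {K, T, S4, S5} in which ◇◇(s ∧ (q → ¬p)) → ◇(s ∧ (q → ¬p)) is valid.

S4, S5

T-tableau for the negation ¬(◇◇(s ∧ (q → ¬p)) → ◇(s ∧ (q → ¬p))):
1. ¬(◇◇(s ∧ (q → ¬p)) → ◇(s ∧ (q → ¬p))), w0
2. ◇◇(s ∧ (q → ¬p)), w0
3. ¬◇(s ∧ (q → ¬p)), w0
4. ¬(s ∧ (q → ¬p)), w0
5. ¬(q → ¬p), w0
6. q, w0
7. p, w0
8. ◇(s ∧ (q → ¬p)), w1
9. ¬(s ∧ (q → ¬p)), w1
10. ¬(q → ¬p), w1
11. q, w1
12. p, w1
13. s ∧ (q → ¬p), w2
14. s, w2
15. q → ¬p, w2
16. ¬p, w2
Accessibility: w0Rw0, w0Rw1, w1Rw1, w1Rw2, w2Rw2
Complete open branch: countermodel on a T-frame, so not valid in T, nor in K (the same frame is also a K-frame).
S4-tableau for the negation ¬(◇◇(s ∧ (q → ¬p)) → ◇(s ∧ (q → ¬p))):
1. ¬(◇◇(s ∧ (q → ¬p)) → ◇(s ∧ (q → ¬p))), w0
2. ◇◇(s ∧ (q → ¬p)), w0
3. ¬◇(s ∧ (q → ¬p)), w0
4. ¬(s ∧ (q → ¬p)), w0
5. ¬(q → ¬p), w0
6. q, w0
7. p, w0
8. ◇(s ∧ (q → ¬p)), w1
9. ¬(s ∧ (q → ¬p)), w1
10. ¬(q → ¬p), w1
11. q, w1
12. p, w1
13. s ∧ (q → ¬p), w2
14. s, w2
15. q → ¬p, w2
16. ¬(s ∧ (q → ¬p)), w2
17. ¬p, w2
18. ¬(q → ¬p), w2
19. q, w2
20. p, w2
Accessibility: w0Rw0, w0Rw1, w0Rw2, w1Rw1, w1Rw2, w2Rw2
Branch closes: p and ¬p both at w2.
Every branch closes (one shown): valid in S4, hence also in S5 (every theorem of S4 is a theorem of S5).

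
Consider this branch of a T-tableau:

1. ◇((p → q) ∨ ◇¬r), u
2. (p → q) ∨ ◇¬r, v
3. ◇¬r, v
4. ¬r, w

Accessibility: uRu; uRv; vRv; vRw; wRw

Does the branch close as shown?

No, open

No atom appears with both signs at the same world.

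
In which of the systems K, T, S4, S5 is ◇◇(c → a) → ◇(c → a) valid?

T-tableau for the negation ¬(◇◇(c → a) → ◇(c → a)):
1. ¬(◇◇(c → a) → ◇(c → a)), u
2. ◇◇(c → a), u
3. ¬◇(c → a), u
4. ¬(c → a), u
5. c, u
6. ¬a, u
7. ◇(c → a), v
8. ¬(c → a), v
9. c, v
10. ¬a, v
11. c → a, w
12. a, w
Accessibility: uRu, uRv, vRv, vRw, wRw
Complete open branch: countermodel on a T-frame, so not valid in T, nor in K (the same frame is also a K-frame).
S4-tableau for the negation ¬(◇◇(c → a) → ◇(c → a)):
1. ¬(◇◇(c → a) → ◇(c → a)), u
2. ◇◇(c → a), u
3. ¬◇(c → a), u
4. ¬(c → a), u
5. c, u
6. ¬a, u
7. ◇(c → a), v
8. ¬(c → a), v
9. c, v
10. ¬a, v
11. c → a, w
12. ¬(c → a), w
13. c, w
14. ¬a, w
15. a, w
Accessibility: uRu, uRv, uRw, vRv, vRw, wRw
Branch closes: a and ¬a both at w.
Every branch closes (one shown): valid in S4, hence also in S5 (every theorem of S4 is a theorem of S5).

S4, S5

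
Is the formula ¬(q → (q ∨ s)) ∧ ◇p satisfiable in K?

1. ¬(q → (q ∨ s)) ∧ ◇p, 0
2. ¬(q → (q ∨ s)), 0
3. ◇p, 0
4. q, 0
5. ¬(q ∨ s), 0
6. ¬q, 0
7. ¬s, 0
Branch closes: q and ¬q both at 0.
All branches of the tableau close; one closing branch shown above.

Unsatisfiable (every branch closes)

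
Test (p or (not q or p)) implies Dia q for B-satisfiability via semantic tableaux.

Yes, satisfiable

1. (p or (not q or p)) implies Dia q, u
2. Dia q, u
3. q, v
Accessibility: uRu, uRv, vRu, vRv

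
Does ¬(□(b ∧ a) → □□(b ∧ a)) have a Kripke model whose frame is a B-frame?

Satisfiable

1. ¬(□(b ∧ a) → □□(b ∧ a)), u
2. □(b ∧ a), u   [¬→-rule on 1]
3. ¬□□(b ∧ a), u   [¬→-rule on 1]
4. b ∧ a, u   [□-rule on 2 via uRu]
5. b, u   [∧-rule on 4]
6. a, u   [∧-rule on 4]
7. ¬□(b ∧ a), v   [¬□-rule on 3: fresh world v, uRv]
8. b ∧ a, v   [□-rule on 2 via uRv]
9. b, v   [∧-rule on 8]
10. a, v   [∧-rule on 8]
11. ¬(b ∧ a), w   [¬□-rule on 7: fresh world w, vRw]
12. ¬a, w   [¬∧-rule on 11 (branches; this branch)]
Accessibility: uRu, uRv, vRu, vRv, vRw, wRv, wRw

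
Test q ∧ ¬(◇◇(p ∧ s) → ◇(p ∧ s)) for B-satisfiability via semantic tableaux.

1. q ∧ ¬(◇◇(p ∧ s) → ◇(p ∧ s)), u
2. q, u
3. ¬(◇◇(p ∧ s) → ◇(p ∧ s)), u
4. ◇◇(p ∧ s), u
5. ¬◇(p ∧ s), u
6. ¬(p ∧ s), u
7. ¬s, u
8. ◇(p ∧ s), v
9. ¬(p ∧ s), v
10. ¬s, v
11. p ∧ s, w
12. p, w
13. s, w
Accessibility: uRu, uRv, vRu, vRv, vRw, wRv, wRw

Satisfiable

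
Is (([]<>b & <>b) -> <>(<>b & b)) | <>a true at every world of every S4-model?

Tableau for the negation ~((([]<>b & <>b) -> <>(<>b & b)) | <>a):
1. ~((([]<>b & <>b) -> <>(<>b & b)) | <>a), u
2. ~(([]<>b & <>b) -> <>(<>b & b)), u   [~|-rule on 1]
3. ~<>a, u   [~|-rule on 1]
4. []<>b & <>b, u   [~->-rule on 2]
5. ~<>(<>b & b), u   [~->-rule on 2]
6. []<>b, u   [&-rule on 4]
7. <>b, u   [&-rule on 4]
8. ~a, u   [~<>-rule on 3 via uRu]
9. ~(<>b & b), u   [~<>-rule on 5 via uRu]
10. ~b, u   [~&-rule on 9 (branches; this branch)]
11. b, v   [<>-rule on 7: fresh world v, uRv]
12. ~a, v   [~<>-rule on 3 via uRv]
13. ~(<>b & b), v   [~<>-rule on 5 via uRv]
14. <>b, v   [[]-rule on 6 via uRv]
15. ~<>b, v   [~&-rule on 13 (branches; this branch)]
16. ~b, v   [~<>-rule on 15 via vRv]
Accessibility: uRu, uRv, vRv
Branch closes: b and ~b both at v.
Every branch of the negation's tableau closes; the branch above is one of them.

Valid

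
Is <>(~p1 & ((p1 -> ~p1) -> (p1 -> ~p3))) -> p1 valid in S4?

Not valid

Tableau for the negation ~(<>(~p1 & ((p1 -> ~p1) -> (p1 -> ~p3))) -> p1):
1. ~(<>(~p1 & ((p1 -> ~p1) -> (p1 -> ~p3))) -> p1), 0
2. <>(~p1 & ((p1 -> ~p1) -> (p1 -> ~p3))), 0   [~->-rule on 1]
3. ~p1, 0   [~->-rule on 1]
4. ~p1 & ((p1 -> ~p1) -> (p1 -> ~p3)), 1   [<>-rule on 2: fresh world 1, 0R1]
5. ~p1, 1   [&-rule on 4]
6. (p1 -> ~p1) -> (p1 -> ~p3), 1   [&-rule on 4]
7. p1 -> ~p3, 1   [->-rule on 6 (branches; this branch)]
8. ~p3, 1   [->-rule on 7 (branches; this branch)]
Accessibility: 0R0, 0R1, 1R1
The negation has an open branch (countermodel exists).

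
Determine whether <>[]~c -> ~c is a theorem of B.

Valid in B

Tableau for the negation ~(<>[]~c -> ~c):
1. ~(<>[]~c -> ~c), u
2. <>[]~c, u
3. c, u
4. []~c, v
5. ~c, u
Accessibility: uRu, uRv, vRu, vRv
Branch closes: c and ~c both at u.
All branches of the negation close; one closing branch shown above.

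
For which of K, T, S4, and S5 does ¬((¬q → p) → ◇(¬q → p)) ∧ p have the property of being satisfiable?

K-tableau for the formula:
1. ¬((¬q → p) → ◇(¬q → p)) ∧ p, 0
2. ¬((¬q → p) → ◇(¬q → p)), 0
3. p, 0
4. ¬q → p, 0
5. ¬◇(¬q → p), 0
Complete open branch: satisfiable in K.
T-tableau for the formula:
1. ¬((¬q → p) → ◇(¬q → p)) ∧ p, 0
2. ¬((¬q → p) → ◇(¬q → p)), 0
3. p, 0
4. ¬q → p, 0
5. ¬◇(¬q → p), 0
6. ¬(¬q → p), 0
7. ¬q, 0
8. ¬p, 0
Accessibility: 0R0
Branch closes: p and ¬p both at 0.
Every branch closes (one shown): unsatisfiable in T, hence also in S4, S5 (every S4/S5-frame is a T-frame).

K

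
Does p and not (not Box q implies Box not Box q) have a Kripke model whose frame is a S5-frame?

No, unsatisfiable

1. p and not (not Box q implies Box not Box q), u
2. p, u   [and-rule on 1]
3. not (not Box q implies Box not Box q), u   [and-rule on 1]
4. not Box q, u   [neg-implies-rule on 3]
5. not Box not Box q, u   [neg-implies-rule on 3]
6. not q, v   [neg-Box-rule on 4: fresh world v, uRv]
7. Box q, w   [neg-Box-rule on 5: fresh world w, uRw]
8. q, u   [Box-rule on 7 via wRu]
9. q, v   [Box-rule on 7 via wRv]
Accessibility: uRu, uRv, uRw, vRu, vRv, vRw, wRu, wRv, wRw
Branch closes: q and not q both at v.
Every branch closes; the branch above is one of them.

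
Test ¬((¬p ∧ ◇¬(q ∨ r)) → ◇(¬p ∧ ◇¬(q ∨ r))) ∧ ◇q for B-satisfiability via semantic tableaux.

1. ¬((¬p ∧ ◇¬(q ∨ r)) → ◇(¬p ∧ ◇¬(q ∨ r))) ∧ ◇q, w0
2. ¬((¬p ∧ ◇¬(q ∨ r)) → ◇(¬p ∧ ◇¬(q ∨ r))), w0
3. ◇q, w0
4. ¬p ∧ ◇¬(q ∨ r), w0
5. ¬◇(¬p ∧ ◇¬(q ∨ r)), w0
6. ¬p, w0
7. ◇¬(q ∨ r), w0
8. ¬(¬p ∧ ◇¬(q ∨ r)), w0
9. ¬◇¬(q ∨ r), w0
10. q ∨ r, w0
11. r, w0
12. q, w1
13. ¬(¬p ∧ ◇¬(q ∨ r)), w1
14. q ∨ r, w1
15. ¬◇¬(q ∨ r), w1
16. r, w1
17. ¬(q ∨ r), w2
18. ¬q, w2
19. ¬r, w2
20. ¬(¬p ∧ ◇¬(q ∨ r)), w2
21. q ∨ r, w2
22. ¬◇¬(q ∨ r), w2
23. r, w2
Accessibility: w0Rw0, w0Rw1, w0Rw2, w1Rw0, w1Rw1, w2Rw0, w2Rw2
Branch closes: r and ¬r both at w2.
All branches of the tableau close; one closing branch shown above.

Unsatisfiable (every branch closes)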